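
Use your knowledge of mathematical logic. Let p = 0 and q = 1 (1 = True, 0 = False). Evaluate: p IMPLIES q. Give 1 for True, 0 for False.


p = 0, q = 1
Operation: p IMPLIES q
Evaluate: 0 IMPLIES 1 = 1

1


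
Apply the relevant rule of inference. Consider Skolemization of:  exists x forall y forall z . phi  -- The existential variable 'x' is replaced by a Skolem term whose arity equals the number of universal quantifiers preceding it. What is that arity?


Quantifier prefix: exists x forall y forall z
'x' is existentially quantified at position 1.
No universal quantifiers precede it.
Skolem function arity = 0 (a Skolem constant)

0


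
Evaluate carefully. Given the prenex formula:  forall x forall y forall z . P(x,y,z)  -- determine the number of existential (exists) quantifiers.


Quantifier prefix: forall x forall y forall z
Mark each quantifier type:
  U U U
Universal count = 3, Existential count = 0
Asked for existential (exists) quantifiers: 0

0


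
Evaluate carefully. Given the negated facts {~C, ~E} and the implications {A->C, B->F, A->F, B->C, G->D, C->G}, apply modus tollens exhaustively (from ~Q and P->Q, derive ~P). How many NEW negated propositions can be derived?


Initial negated facts: {~C, ~E}
Apply modus tollens to closure:
  ~C and A->C  =>  ~A
  ~C and B->C  =>  ~B
Final negated: {~A, ~B, ~C, ~E}
New negations: {~A, ~B}
Count = 2

2


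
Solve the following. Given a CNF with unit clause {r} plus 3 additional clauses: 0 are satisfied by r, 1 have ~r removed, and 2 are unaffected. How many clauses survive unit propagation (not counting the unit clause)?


Satisfied (removed): 0
Shortened (remain): 1
Unchanged (remain): 2
Remaining = 1 + 2 = 3

3


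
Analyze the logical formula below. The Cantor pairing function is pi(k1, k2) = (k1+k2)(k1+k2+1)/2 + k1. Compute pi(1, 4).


k1 + k2 = 5
(k1+k2)(k1+k2+1)/2 = 5 * 6 / 2 = 15
pi = 15 + 1 = 16

16


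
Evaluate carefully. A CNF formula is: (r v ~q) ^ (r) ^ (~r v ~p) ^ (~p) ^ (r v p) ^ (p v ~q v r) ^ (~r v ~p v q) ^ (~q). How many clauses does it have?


A CNF formula is a conjunction of clauses.
Clauses are separated by ^.
Counting the conjuncts: 8 clauses.

8


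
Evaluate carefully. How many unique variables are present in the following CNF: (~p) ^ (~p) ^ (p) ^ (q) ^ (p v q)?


Identify each variable that appears in the formula.
Variables found: p, q
Count = 2

2


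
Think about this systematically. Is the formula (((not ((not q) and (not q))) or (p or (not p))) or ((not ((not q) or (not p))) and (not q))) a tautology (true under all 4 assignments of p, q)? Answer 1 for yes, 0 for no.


Check all 4 assignments:
p=0, q=0: 1
p=0, q=1: 1
p=1, q=0: 1
p=1, q=1: 1
Satisfying count = 4/4.
Tautology iff count = 4: yes.

1


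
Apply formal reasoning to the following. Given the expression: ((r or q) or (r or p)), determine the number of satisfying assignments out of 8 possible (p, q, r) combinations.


Check all 8 assignments:
p=0, q=0, r=0: 0
p=0, q=0, r=1: 1
p=0, q=1, r=0: 1
p=0, q=1, r=1: 1
p=1, q=0, r=0: 1
p=1, q=0, r=1: 1
p=1, q=1, r=0: 1
p=1, q=1, r=1: 1
Count of True = 7

7


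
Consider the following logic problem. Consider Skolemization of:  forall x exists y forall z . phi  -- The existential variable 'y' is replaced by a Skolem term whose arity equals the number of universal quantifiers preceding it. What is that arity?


Quantifier prefix: forall x exists y forall z
'y' is existentially quantified at position 2.
Universal variables preceding it: x
Skolem function arity = 1

1


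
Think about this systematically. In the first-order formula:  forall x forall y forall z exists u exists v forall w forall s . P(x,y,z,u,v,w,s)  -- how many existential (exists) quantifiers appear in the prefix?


Quantifier prefix: forall x forall y forall z exists u exists v forall w forall s
Mark each quantifier type:
  U U U E E U U
Universal count = 5, Existential count = 2
Asked for existential (exists) quantifiers: 2

2


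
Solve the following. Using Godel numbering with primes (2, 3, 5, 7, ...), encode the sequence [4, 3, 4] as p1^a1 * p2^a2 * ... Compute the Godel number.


Encode each element as an exponent of the corresponding prime:
  2^4 = 16
  3^3 = 27
  5^4 = 625
Product = 16 * 27 * 625 = 270000

270000


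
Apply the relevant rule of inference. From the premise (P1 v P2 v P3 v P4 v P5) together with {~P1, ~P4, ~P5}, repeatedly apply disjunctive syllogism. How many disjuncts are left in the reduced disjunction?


Original disjuncts (5): P1, P2, P3, P4, P5
Negated (eliminate): ~P1, ~P4, ~P5
Remaining disjuncts: P2, P3
Count = 5 - 3 = 2

2


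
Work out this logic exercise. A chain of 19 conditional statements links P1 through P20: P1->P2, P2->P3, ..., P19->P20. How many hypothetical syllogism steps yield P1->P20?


With 19 implications in a chain connecting 20 propositions:
P1->P2, P2->P3, ..., P19->P20
Steps needed = (number of implications) - 1 = 19 - 1 = 18

18


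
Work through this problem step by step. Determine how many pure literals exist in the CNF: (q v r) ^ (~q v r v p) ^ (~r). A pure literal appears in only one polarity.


Check each variable for pure literal status:
p: pure positive
q: mixed (not pure)
r: mixed (not pure)
Pure literal count = 1

1


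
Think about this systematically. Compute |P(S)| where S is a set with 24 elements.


The power set of a set with n elements has 2^n elements.
|P(S)| = 2^24 = 16777216

16777216


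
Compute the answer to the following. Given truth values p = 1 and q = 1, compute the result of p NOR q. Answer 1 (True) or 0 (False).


p = 1, q = 1
Operation: p NOR q
Evaluate: 1 NOR 1 = 0

0


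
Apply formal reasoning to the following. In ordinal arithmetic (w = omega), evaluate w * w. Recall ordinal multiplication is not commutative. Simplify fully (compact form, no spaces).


Compute w * w.
Ordinal * is associative and left-distributive over +, but NOT commutative; for finite n>1, n*w = w but w*n stays w*n.
w * w = w^2 by definition.
Result = w^2

w^2


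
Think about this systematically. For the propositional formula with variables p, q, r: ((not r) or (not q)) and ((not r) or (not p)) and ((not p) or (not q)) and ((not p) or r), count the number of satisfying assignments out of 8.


Evaluate all 8 assignments for p, q, r:
p=0, q=0, r=0: 1
p=0, q=0, r=1: 1
p=0, q=1, r=0: 1
p=0, q=1, r=1: 0
p=1, q=0, r=0: 0
p=1, q=0, r=1: 0
p=1, q=1, r=0: 0
p=1, q=1, r=1: 0
Satisfying count = 3

3


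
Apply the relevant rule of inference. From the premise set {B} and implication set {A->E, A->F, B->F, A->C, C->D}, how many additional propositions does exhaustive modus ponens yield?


Initial facts: {B}
Apply modus ponens to closure:
  B and B->F  =>  F
Final known: {B, F}
New propositions: {F}
Count = 1

1


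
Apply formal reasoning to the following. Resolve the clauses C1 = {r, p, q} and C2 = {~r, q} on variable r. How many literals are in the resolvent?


Remove r from C1 and ~r from C2.
C1 remainder: {p, q}
C2 remainder: {q}
Union (resolvent): {p, q}
Resolvent has 2 literal(s).

2


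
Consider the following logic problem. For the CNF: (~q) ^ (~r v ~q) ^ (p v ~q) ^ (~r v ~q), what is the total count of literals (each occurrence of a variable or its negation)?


Counting literals in each clause:
Clause 1: 1 literal(s)
Clause 2: 2 literal(s)
Clause 3: 2 literal(s)
Clause 4: 2 literal(s)
Total = 7

7


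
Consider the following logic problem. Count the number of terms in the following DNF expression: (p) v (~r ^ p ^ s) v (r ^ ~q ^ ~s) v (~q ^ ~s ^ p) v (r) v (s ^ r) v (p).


A DNF formula is a disjunction of terms (conjunctions).
Terms are separated by v.
Counting the disjuncts: 7 terms.

7


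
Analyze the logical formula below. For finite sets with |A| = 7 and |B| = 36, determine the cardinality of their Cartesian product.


The Cartesian product A x B contains all ordered pairs (a, b).
|A x B| = |A| * |B| = 7 * 36 = 252

252


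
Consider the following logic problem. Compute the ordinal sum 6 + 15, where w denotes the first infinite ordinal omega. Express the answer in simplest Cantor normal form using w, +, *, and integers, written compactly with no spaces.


Compute 6 + 15.
Ordinal + is associative but NOT commutative; for finite n>0, n + w = w but w + n stays w+n.
Both operands finite; ordinal + agrees with natural +: 6 + 15 = 21.
Result = 21

21


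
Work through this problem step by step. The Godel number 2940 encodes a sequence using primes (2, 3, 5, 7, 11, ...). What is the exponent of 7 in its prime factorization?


Factorize 2940 by dividing by 7 repeatedly.
Division steps: 7 divides 2940 exactly 2 time(s).
Exponent of 7 = 2

2


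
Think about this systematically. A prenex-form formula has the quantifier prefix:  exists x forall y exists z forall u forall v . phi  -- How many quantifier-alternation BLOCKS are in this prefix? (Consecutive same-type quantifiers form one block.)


Quantifier-type sequence: E A E A A  (A=forall, E=exists)
Group into maximal same-type runs:
  Ex1 | Ax1 | Ex1 | Ax2
Number of blocks = 4

4


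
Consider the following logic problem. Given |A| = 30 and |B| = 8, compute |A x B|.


The Cartesian product A x B contains all ordered pairs (a, b).
|A x B| = |A| * |B| = 30 * 8 = 240

240


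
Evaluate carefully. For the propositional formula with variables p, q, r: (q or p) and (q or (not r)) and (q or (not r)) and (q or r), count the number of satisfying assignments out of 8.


Evaluate all 8 assignments for p, q, r:
p=0, q=0, r=0: 0
p=0, q=0, r=1: 0
p=0, q=1, r=0: 1
p=0, q=1, r=1: 1
p=1, q=0, r=0: 0
p=1, q=0, r=1: 0
p=1, q=1, r=0: 1
p=1, q=1, r=1: 1
Satisfying count = 4

4


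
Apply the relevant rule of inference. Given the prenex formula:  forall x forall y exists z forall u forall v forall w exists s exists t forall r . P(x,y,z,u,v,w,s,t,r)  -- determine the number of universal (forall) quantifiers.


Quantifier prefix: forall x forall y exists z forall u forall v forall w exists s exists t forall r
Mark each quantifier type:
  U U E U U U E E U
Universal count = 6, Existential count = 3
Asked for universal (forall) quantifiers: 6

6


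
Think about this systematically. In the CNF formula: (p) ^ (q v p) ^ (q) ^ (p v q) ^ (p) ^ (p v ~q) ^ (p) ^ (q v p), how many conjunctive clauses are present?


A CNF formula is a conjunction of clauses.
Clauses are separated by ^.
Counting the conjuncts: 8 clauses.

8


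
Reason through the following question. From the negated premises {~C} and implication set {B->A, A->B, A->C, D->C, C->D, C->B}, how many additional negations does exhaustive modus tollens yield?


Initial negated facts: {~C}
Apply modus tollens to closure:
  ~C and A->C  =>  ~A
  ~C and D->C  =>  ~D
  ~A and B->A  =>  ~B
Final negated: {~A, ~B, ~C, ~D}
New negations: {~A, ~B, ~D}
Count = 3

3


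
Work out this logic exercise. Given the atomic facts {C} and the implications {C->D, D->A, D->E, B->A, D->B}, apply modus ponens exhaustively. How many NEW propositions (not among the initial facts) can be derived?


Initial facts: {C}
Apply modus ponens to closure:
  C and C->D  =>  D
  D and D->A  =>  A
  D and D->E  =>  E
  D and D->B  =>  B
Final known: {A, B, C, D, E}
New propositions: {A, B, D, E}
Count = 4

4


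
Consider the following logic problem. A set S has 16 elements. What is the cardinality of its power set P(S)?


The power set of a set with n elements has 2^n elements.
|P(S)| = 2^16 = 65536

65536


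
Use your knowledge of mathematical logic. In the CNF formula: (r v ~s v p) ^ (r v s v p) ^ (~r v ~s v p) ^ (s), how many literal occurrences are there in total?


Counting literals in each clause:
Clause 1: 3 literal(s)
Clause 2: 3 literal(s)
Clause 3: 3 literal(s)
Clause 4: 1 literal(s)
Total = 10

10


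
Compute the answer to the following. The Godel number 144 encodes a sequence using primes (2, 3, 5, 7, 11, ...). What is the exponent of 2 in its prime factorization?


Factorize 144 by dividing by 2 repeatedly.
Division steps: 2 divides 144 exactly 4 time(s).
Exponent of 2 = 4

4


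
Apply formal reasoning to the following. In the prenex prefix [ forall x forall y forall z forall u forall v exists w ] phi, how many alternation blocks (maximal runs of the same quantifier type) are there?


Quantifier-type sequence: A A A A A E  (A=forall, E=exists)
Group into maximal same-type runs:
  Ax5 | Ex1
Number of blocks = 2

2


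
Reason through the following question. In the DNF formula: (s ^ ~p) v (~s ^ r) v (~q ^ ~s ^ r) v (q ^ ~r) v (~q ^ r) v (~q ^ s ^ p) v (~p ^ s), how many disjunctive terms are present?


A DNF formula is a disjunction of terms (conjunctions).
Terms are separated by v.
Counting the disjuncts: 7 terms.

7


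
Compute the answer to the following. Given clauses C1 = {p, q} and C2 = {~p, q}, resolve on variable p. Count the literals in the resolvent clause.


Remove p from C1 and ~p from C2.
C1 remainder: {q}
C2 remainder: {q}
Union (resolvent): {q}
Resolvent has 1 literal(s).

1


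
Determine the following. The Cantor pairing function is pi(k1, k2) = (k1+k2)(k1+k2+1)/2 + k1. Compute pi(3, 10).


k1 + k2 = 13
(k1+k2)(k1+k2+1)/2 = 13 * 14 / 2 = 91
pi = 91 + 3 = 94

94


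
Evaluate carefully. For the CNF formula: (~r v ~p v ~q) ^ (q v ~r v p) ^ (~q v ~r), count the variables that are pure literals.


Check each variable for pure literal status:
p: mixed (not pure)
q: mixed (not pure)
r: pure negative
Pure literal count = 1

1


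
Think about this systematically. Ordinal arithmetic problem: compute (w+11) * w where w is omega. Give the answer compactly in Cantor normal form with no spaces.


Compute (w+11) * w.
Ordinal * is associative and left-distributive over +, but NOT commutative; for finite n>1, n*w = w but w*n stays w*n.
(w+11) * w = sup{(w+11)*k : k<w} = sup{w*k+11} = w^2 (the +11 tail is absorbed in the limit).
Result = w^2

w^2


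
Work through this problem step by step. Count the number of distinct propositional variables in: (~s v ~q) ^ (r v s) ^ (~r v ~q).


Identify each variable that appears in the formula.
Variables found: q, r, s
Count = 3

3


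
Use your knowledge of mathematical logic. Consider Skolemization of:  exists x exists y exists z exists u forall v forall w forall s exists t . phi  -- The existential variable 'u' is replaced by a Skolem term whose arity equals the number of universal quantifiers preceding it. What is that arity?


Quantifier prefix: exists x exists y exists z exists u forall v forall w forall s exists t
'u' is existentially quantified at position 4.
No universal quantifiers precede it.
Skolem function arity = 0 (a Skolem constant)

0


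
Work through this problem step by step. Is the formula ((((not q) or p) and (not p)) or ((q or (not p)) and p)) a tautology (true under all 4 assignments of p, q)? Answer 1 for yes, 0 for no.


Check all 4 assignments:
p=0, q=0: 1
p=0, q=1: 0
p=1, q=0: 0
p=1, q=1: 1
Satisfying count = 2/4.
Tautology iff count = 4: no.

0


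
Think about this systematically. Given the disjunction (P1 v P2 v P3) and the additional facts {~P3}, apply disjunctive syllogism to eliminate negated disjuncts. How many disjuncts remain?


Original disjuncts (3): P1, P2, P3
Negated (eliminate): ~P3
Remaining disjuncts: P1, P2
Count = 3 - 1 = 2

2


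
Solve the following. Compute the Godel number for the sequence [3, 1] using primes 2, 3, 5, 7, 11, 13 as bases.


Encode each element as an exponent of the corresponding prime:
  2^3 = 8
  3^1 = 3
Product = 8 * 3 = 24

24


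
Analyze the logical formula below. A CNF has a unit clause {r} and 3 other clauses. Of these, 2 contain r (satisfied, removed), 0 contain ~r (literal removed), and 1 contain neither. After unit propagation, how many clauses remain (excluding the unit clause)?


Satisfied (removed): 2
Shortened (remain): 0
Unchanged (remain): 1
Remaining = 0 + 1 = 1

1


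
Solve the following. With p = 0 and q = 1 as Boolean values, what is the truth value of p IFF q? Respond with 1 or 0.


p = 0, q = 1
Operation: p IFF q
Evaluate: 0 IFF 1 = 0

0


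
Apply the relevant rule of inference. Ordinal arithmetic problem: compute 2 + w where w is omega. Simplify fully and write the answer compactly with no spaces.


Compute 2 + w.
Ordinal + is associative but NOT commutative; for finite n>0, n + w = w but w + n stays w+n.
Any finite left addend is absorbed by w on the right: 2 + w = w.
Result = w

w


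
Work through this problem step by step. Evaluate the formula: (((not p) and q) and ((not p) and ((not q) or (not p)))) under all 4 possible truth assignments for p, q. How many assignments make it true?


Check all 4 assignments:
p=0, q=0: 0
p=0, q=1: 1
p=1, q=0: 0
p=1, q=1: 0
Count of True = 1

1


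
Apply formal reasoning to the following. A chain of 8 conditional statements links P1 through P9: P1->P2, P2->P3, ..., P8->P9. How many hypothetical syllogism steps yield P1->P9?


With 8 implications in a chain connecting 9 propositions:
P1->P2, P2->P3, ..., P8->P9
Steps needed = (number of implications) - 1 = 8 - 1 = 7

7


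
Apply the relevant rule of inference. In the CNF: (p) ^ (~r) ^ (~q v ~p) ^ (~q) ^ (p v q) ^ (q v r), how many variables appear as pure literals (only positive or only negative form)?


Check each variable for pure literal status:
p: mixed (not pure)
q: mixed (not pure)
r: mixed (not pure)
Pure literal count = 0

0


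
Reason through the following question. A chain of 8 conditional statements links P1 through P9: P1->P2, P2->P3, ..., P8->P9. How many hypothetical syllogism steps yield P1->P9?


With 8 implications in a chain connecting 9 propositions:
P1->P2, P2->P3, ..., P8->P9
Steps needed = (number of implications) - 1 = 8 - 1 = 7

7


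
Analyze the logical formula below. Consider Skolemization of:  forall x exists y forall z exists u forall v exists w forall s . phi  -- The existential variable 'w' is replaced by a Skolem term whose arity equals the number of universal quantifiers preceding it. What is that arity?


Quantifier prefix: forall x exists y forall z exists u forall v exists w forall s
'w' is existentially quantified at position 6.
Universal variables preceding it: x, z, v
Skolem function arity = 3

3


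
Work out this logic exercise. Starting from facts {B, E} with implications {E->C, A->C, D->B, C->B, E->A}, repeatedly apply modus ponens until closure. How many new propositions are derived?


Initial facts: {B, E}
Apply modus ponens to closure:
  E and E->C  =>  C
  E and E->A  =>  A
Final known: {A, B, C, E}
New propositions: {A, C}
Count = 2

2


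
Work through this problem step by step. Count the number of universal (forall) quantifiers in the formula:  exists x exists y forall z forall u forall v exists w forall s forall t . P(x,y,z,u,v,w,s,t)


Quantifier prefix: exists x exists y forall z forall u forall v exists w forall s forall t
Mark each quantifier type:
  E E U U U E U U
Universal count = 5, Existential count = 3
Asked for universal (forall) quantifiers: 5

5


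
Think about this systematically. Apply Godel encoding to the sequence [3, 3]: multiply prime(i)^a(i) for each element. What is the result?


Encode each element as an exponent of the corresponding prime:
  2^3 = 8
  3^3 = 27
Product = 8 * 27 = 216

216


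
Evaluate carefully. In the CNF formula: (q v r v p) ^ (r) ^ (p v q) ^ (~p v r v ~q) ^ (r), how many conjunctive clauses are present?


A CNF formula is a conjunction of clauses.
Clauses are separated by ^.
Counting the conjuncts: 5 clauses.

5


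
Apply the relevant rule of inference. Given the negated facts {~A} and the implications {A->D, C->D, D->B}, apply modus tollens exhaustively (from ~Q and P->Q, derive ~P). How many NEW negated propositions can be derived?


Initial negated facts: {~A}
Apply modus tollens to closure:
  (no implication fires)
Final negated: {~A}
New negations: {(none)}
Count = 0

0


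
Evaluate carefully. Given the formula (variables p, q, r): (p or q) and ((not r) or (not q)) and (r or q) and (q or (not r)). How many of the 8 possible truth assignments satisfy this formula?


Evaluate all 8 assignments for p, q, r:
p=0, q=0, r=0: 0
p=0, q=0, r=1: 0
p=0, q=1, r=0: 1
p=0, q=1, r=1: 0
p=1, q=0, r=0: 0
p=1, q=0, r=1: 0
p=1, q=1, r=0: 1
p=1, q=1, r=1: 0
Satisfying count = 2

2


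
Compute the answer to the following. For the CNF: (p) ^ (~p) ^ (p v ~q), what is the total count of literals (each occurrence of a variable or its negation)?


Counting literals in each clause:
Clause 1: 1 literal(s)
Clause 2: 1 literal(s)
Clause 3: 2 literal(s)
Total = 4

4


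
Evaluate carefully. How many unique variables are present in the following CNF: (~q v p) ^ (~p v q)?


Identify each variable that appears in the formula.
Variables found: p, q
Count = 2

2


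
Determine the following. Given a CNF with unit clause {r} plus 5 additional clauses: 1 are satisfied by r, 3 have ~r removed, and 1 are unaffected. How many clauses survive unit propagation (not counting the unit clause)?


Satisfied (removed): 1
Shortened (remain): 3
Unchanged (remain): 1
Remaining = 3 + 1 = 4

4


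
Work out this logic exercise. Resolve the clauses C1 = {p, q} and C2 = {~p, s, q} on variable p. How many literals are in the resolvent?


Remove p from C1 and ~p from C2.
C1 remainder: {q}
C2 remainder: {s, q}
Union (resolvent): {q, s}
Resolvent has 2 literal(s).

2


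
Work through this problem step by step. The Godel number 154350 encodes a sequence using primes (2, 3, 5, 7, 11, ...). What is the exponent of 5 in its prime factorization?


Factorize 154350 by dividing by 5 repeatedly.
Division steps: 5 divides 154350 exactly 2 time(s).
Exponent of 5 = 2

2


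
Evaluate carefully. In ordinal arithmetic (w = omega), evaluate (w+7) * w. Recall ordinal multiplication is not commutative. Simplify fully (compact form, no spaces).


Compute (w+7) * w.
Ordinal * is associative and left-distributive over +, but NOT commutative; for finite n>1, n*w = w but w*n stays w*n.
(w+7) * w = sup{(w+7)*k : k<w} = sup{w*k+7} = w^2 (the +7 tail is absorbed in the limit).
Result = w^2

w^2


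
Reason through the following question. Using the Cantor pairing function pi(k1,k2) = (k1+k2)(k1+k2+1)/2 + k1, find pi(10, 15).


k1 + k2 = 25
(k1+k2)(k1+k2+1)/2 = 25 * 26 / 2 = 325
pi = 325 + 10 = 335

335


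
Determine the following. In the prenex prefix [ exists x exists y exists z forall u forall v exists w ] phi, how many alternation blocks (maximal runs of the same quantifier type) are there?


Quantifier-type sequence: E E E A A E  (A=forall, E=exists)
Group into maximal same-type runs:
  Ex3 | Ax2 | Ex1
Number of blocks = 3

3


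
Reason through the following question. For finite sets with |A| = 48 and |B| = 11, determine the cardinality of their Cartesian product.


The Cartesian product A x B contains all ordered pairs (a, b).
|A x B| = |A| * |B| = 48 * 11 = 528

528


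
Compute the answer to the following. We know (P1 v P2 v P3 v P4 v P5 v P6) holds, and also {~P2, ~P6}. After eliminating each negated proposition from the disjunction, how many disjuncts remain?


Original disjuncts (6): P1, P2, P3, P4, P5, P6
Negated (eliminate): ~P2, ~P6
Remaining disjuncts: P1, P3, P4, P5
Count = 6 - 2 = 4

4


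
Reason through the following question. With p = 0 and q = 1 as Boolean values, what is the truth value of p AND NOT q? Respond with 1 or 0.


p = 0, q = 1
Operation: p AND NOT q
Evaluate: 0 AND NOT 1 = 0

0


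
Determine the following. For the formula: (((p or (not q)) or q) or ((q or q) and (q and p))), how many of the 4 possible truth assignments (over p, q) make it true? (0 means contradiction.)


Check all 4 assignments:
p=0, q=0: 1
p=0, q=1: 1
p=1, q=0: 1
p=1, q=1: 1
Count of True = 4

4


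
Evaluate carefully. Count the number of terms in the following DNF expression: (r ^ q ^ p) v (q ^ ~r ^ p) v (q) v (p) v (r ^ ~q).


A DNF formula is a disjunction of terms (conjunctions).
Terms are separated by v.
Counting the disjuncts: 5 terms.

5


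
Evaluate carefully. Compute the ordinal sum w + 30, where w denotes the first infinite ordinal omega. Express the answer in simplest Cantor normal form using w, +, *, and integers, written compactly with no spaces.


Compute w + 30.
Ordinal + is associative but NOT commutative; for finite n>0, n + w = w but w + n stays w+n.
w + 30 is already in normal form (a successor ordinal beyond w).
Result = w+30

w+30


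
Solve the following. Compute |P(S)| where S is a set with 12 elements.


The power set of a set with n elements has 2^n elements.
|P(S)| = 2^12 = 4096

4096


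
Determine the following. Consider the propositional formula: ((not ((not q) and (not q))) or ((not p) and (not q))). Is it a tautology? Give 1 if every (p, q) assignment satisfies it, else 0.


Check all 4 assignments:
p=0, q=0: 1
p=0, q=1: 1
p=1, q=0: 0
p=1, q=1: 1
Satisfying count = 3/4.
Tautology iff count = 4: no.

0


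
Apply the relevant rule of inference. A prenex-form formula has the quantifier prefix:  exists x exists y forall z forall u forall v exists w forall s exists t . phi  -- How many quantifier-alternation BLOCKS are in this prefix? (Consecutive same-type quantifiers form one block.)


Quantifier-type sequence: E E A A A E A E  (A=forall, E=exists)
Group into maximal same-type runs:
  Ex2 | Ax3 | Ex1 | Ax1 | Ex1
Number of blocks = 5

5


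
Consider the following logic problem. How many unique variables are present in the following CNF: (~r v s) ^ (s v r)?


Identify each variable that appears in the formula.
Variables found: r, s
Count = 2

2


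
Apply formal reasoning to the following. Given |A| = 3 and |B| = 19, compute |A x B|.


The Cartesian product A x B contains all ordered pairs (a, b).
|A x B| = |A| * |B| = 3 * 19 = 57

57


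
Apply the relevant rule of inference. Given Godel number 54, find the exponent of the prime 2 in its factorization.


Factorize 54 by dividing by 2 repeatedly.
Division steps: 2 divides 54 exactly 1 time(s).
Exponent of 2 = 1

1


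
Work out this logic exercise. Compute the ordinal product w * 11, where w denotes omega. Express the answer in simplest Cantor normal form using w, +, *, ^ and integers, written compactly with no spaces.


Compute w * 11.
Ordinal * is associative and left-distributive over +, but NOT commutative; for finite n>1, n*w = w but w*n stays w*n.
w * 11 means 11 copies of w concatenated: w*11.
Result = w*11

w*11


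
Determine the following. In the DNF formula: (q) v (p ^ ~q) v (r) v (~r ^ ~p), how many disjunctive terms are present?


A DNF formula is a disjunction of terms (conjunctions).
Terms are separated by v.
Counting the disjuncts: 4 terms.

4


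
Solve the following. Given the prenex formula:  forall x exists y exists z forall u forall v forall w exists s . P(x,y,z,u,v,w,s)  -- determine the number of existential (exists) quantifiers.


Quantifier prefix: forall x exists y exists z forall u forall v forall w exists s
Mark each quantifier type:
  U E E U U U E
Universal count = 4, Existential count = 3
Asked for existential (exists) quantifiers: 3

3


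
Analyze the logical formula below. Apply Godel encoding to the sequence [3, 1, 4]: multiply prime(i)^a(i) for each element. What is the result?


Encode each element as an exponent of the corresponding prime:
  2^3 = 8
  3^1 = 3
  5^4 = 625
Product = 8 * 3 * 625 = 15000

15000


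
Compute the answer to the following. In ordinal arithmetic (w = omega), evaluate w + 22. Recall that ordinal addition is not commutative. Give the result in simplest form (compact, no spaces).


Compute w + 22.
Ordinal + is associative but NOT commutative; for finite n>0, n + w = w but w + n stays w+n.
w + 22 is already in normal form (a successor ordinal beyond w).
Result = w+22

w+22


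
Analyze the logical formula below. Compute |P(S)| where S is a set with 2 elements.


The power set of a set with n elements has 2^n elements.
|P(S)| = 2^2 = 4

4


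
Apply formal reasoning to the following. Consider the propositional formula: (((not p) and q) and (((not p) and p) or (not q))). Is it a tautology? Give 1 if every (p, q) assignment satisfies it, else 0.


Check all 4 assignments:
p=0, q=0: 0
p=0, q=1: 0
p=1, q=0: 0
p=1, q=1: 0
Satisfying count = 0/4.
Tautology iff count = 4: no.

0


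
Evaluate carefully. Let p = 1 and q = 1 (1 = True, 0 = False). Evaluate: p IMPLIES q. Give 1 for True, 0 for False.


p = 1, q = 1
Operation: p IMPLIES q
Evaluate: 1 IMPLIES 1 = 1

1


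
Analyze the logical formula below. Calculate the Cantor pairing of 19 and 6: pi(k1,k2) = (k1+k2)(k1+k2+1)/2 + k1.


k1 + k2 = 25
(k1+k2)(k1+k2+1)/2 = 25 * 26 / 2 = 325
pi = 325 + 19 = 344

344


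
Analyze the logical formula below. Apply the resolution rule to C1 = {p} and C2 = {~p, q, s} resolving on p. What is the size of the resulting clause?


Remove p from C1 and ~p from C2.
C1 remainder: {}
C2 remainder: {q, s}
Union (resolvent): {q, s}
Resolvent has 2 literal(s).

2


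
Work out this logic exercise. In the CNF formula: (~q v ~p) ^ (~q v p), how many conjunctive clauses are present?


A CNF formula is a conjunction of clauses.
Clauses are separated by ^.
Counting the conjuncts: 2 clauses.

2


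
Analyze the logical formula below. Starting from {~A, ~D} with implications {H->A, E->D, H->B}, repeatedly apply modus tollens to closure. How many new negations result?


Initial negated facts: {~A, ~D}
Apply modus tollens to closure:
  ~A and H->A  =>  ~H
  ~D and E->D  =>  ~E
Final negated: {~A, ~D, ~E, ~H}
New negations: {~E, ~H}
Count = 2

2


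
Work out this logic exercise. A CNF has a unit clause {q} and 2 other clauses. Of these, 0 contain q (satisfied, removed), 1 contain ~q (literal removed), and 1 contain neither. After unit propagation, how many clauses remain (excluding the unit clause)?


Satisfied (removed): 0
Shortened (remain): 1
Unchanged (remain): 1
Remaining = 1 + 1 = 2

2


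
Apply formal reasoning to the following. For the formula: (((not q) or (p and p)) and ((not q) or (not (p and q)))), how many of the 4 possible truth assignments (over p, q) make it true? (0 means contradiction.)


Check all 4 assignments:
p=0, q=0: 1
p=0, q=1: 0
p=1, q=0: 1
p=1, q=1: 0
Count of True = 2

2


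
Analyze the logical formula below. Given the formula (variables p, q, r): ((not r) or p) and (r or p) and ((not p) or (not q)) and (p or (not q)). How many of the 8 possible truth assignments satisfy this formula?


Evaluate all 8 assignments for p, q, r:
p=0, q=0, r=0: 0
p=0, q=0, r=1: 0
p=0, q=1, r=0: 0
p=0, q=1, r=1: 0
p=1, q=0, r=0: 1
p=1, q=0, r=1: 1
p=1, q=1, r=0: 0
p=1, q=1, r=1: 0
Satisfying count = 2

2


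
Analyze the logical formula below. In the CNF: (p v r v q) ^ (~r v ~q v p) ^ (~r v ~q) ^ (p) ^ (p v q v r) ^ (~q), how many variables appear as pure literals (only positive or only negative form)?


Check each variable for pure literal status:
p: pure positive
q: mixed (not pure)
r: mixed (not pure)
Pure literal count = 1

1


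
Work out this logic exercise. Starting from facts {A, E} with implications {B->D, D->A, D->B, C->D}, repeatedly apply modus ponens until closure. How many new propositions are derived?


Initial facts: {A, E}
Apply modus ponens to closure:
  (no implication fires)
Final known: {A, E}
New propositions: {(none)}
Count = 0

0


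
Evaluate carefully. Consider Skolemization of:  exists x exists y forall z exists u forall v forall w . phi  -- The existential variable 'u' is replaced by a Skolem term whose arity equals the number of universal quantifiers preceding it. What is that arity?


Quantifier prefix: exists x exists y forall z exists u forall v forall w
'u' is existentially quantified at position 4.
Universal variables preceding it: z
Skolem function arity = 1

1


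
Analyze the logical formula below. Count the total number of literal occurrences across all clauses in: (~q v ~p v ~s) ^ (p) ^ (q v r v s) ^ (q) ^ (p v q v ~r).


Counting literals in each clause:
Clause 1: 3 literal(s)
Clause 2: 1 literal(s)
Clause 3: 3 literal(s)
Clause 4: 1 literal(s)
Clause 5: 3 literal(s)
Total = 11

11


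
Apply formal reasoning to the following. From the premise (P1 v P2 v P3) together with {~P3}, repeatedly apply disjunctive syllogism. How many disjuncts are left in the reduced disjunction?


Original disjuncts (3): P1, P2, P3
Negated (eliminate): ~P3
Remaining disjuncts: P1, P2
Count = 3 - 1 = 2

2


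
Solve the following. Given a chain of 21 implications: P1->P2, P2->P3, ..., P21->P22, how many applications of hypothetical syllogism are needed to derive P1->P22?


With 21 implications in a chain connecting 22 propositions:
P1->P2, P2->P3, ..., P21->P22
Steps needed = (number of implications) - 1 = 21 - 1 = 20

20


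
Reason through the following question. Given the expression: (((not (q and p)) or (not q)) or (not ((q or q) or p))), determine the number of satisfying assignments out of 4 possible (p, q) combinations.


Check all 4 assignments:
p=0, q=0: 1
p=0, q=1: 1
p=1, q=0: 1
p=1, q=1: 0
Count of True = 3

3


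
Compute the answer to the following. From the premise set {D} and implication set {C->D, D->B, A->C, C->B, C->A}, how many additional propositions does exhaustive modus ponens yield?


Initial facts: {D}
Apply modus ponens to closure:
  D and D->B  =>  B
Final known: {B, D}
New propositions: {B}
Count = 1

1


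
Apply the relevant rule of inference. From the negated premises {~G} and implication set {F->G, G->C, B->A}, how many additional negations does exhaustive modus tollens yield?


Initial negated facts: {~G}
Apply modus tollens to closure:
  ~G and F->G  =>  ~F
Final negated: {~F, ~G}
New negations: {~F}
Count = 1

1


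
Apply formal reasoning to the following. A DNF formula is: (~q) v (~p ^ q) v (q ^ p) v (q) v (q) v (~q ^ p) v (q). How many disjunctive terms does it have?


A DNF formula is a disjunction of terms (conjunctions).
Terms are separated by v.
Counting the disjuncts: 7 terms.

7


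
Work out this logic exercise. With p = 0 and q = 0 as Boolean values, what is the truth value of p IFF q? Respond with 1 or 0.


p = 0, q = 0
Operation: p IFF q
Evaluate: 0 IFF 0 = 1

1


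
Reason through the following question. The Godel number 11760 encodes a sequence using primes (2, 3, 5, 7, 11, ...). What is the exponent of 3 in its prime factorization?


Factorize 11760 by dividing by 3 repeatedly.
Division steps: 3 divides 11760 exactly 1 time(s).
Exponent of 3 = 1

1


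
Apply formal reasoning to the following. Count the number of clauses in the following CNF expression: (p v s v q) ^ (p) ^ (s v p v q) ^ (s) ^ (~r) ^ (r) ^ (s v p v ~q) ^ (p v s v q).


A CNF formula is a conjunction of clauses.
Clauses are separated by ^.
Counting the conjuncts: 8 clauses.

8


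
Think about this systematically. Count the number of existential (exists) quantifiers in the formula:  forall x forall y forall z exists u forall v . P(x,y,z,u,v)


Quantifier prefix: forall x forall y forall z exists u forall v
Mark each quantifier type:
  U U U E U
Universal count = 4, Existential count = 1
Asked for existential (exists) quantifiers: 1

1


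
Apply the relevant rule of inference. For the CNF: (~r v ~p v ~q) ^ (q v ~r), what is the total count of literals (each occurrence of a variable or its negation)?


Counting literals in each clause:
Clause 1: 3 literal(s)
Clause 2: 2 literal(s)
Total = 5

5


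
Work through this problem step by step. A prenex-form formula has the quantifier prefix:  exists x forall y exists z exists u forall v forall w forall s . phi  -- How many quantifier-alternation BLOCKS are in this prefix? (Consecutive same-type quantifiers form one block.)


Quantifier-type sequence: E A E E A A A  (A=forall, E=exists)
Group into maximal same-type runs:
  Ex1 | Ax1 | Ex2 | Ax3
Number of blocks = 4

4


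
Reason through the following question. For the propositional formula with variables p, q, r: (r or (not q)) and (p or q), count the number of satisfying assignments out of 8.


Evaluate all 8 assignments for p, q, r:
p=0, q=0, r=0: 0
p=0, q=0, r=1: 0
p=0, q=1, r=0: 0
p=0, q=1, r=1: 1
p=1, q=0, r=0: 1
p=1, q=0, r=1: 1
p=1, q=1, r=0: 0
p=1, q=1, r=1: 1
Satisfying count = 4

4


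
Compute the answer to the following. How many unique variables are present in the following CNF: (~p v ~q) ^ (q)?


Identify each variable that appears in the formula.
Variables found: p, q
Count = 2

2


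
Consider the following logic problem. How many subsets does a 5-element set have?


The power set of a set with n elements has 2^n elements.
|P(S)| = 2^5 = 32

32


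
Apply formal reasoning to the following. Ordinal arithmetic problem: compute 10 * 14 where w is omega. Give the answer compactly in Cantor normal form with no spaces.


Compute 10 * 14.
Ordinal * is associative and left-distributive over +, but NOT commutative; for finite n>1, n*w = w but w*n stays w*n.
Both finite; ordinal * agrees with natural *: 10 * 14 = 140.
Result = 140

140


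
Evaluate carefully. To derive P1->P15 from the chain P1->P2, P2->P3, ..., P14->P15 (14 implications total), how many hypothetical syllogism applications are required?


With 14 implications in a chain connecting 15 propositions:
P1->P2, P2->P3, ..., P14->P15
Steps needed = (number of implications) - 1 = 14 - 1 = 13

13


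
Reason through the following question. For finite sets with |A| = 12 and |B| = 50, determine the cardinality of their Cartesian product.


The Cartesian product A x B contains all ordered pairs (a, b).
|A x B| = |A| * |B| = 12 * 50 = 600

600


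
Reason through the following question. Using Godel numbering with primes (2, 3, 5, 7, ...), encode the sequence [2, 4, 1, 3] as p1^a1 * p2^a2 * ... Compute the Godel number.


Encode each element as an exponent of the corresponding prime:
  2^2 = 4
  3^4 = 81
  5^1 = 5
  7^3 = 343
Product = 4 * 81 * 5 * 343 = 555660

555660


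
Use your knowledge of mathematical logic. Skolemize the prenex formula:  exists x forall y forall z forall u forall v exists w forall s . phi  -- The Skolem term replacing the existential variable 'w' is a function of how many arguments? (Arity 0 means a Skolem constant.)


Quantifier prefix: exists x forall y forall z forall u forall v exists w forall s
'w' is existentially quantified at position 6.
Universal variables preceding it: y, z, u, v
Skolem function arity = 4

4


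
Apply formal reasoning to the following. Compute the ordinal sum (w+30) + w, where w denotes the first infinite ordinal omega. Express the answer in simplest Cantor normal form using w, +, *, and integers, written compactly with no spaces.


Compute (w+30) + w.
Ordinal + is associative but NOT commutative; for finite n>0, n + w = w but w + n stays w+n.
(w+30) + w = w + (30+w) = w + w = w*2 (the finite tail 30 is absorbed by the right w).
Result = w*2

w*2


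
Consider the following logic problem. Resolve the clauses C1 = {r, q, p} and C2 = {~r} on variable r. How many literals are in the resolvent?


Remove r from C1 and ~r from C2.
C1 remainder: {q, p}
C2 remainder: {}
Union (resolvent): {p, q}
Resolvent has 2 literal(s).

2


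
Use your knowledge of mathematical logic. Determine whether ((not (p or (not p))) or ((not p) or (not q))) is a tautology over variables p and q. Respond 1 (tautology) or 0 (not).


Check all 4 assignments:
p=0, q=0: 1
p=0, q=1: 1
p=1, q=0: 1
p=1, q=1: 0
Satisfying count = 3/4.
Tautology iff count = 4: no.

0


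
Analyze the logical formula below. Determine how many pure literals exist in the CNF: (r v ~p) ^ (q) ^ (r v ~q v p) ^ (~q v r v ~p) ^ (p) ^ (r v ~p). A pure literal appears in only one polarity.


Check each variable for pure literal status:
p: mixed (not pure)
q: mixed (not pure)
r: pure positive
Pure literal count = 1

1
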